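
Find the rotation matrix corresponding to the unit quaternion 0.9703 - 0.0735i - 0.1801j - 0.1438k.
[[0.8938, 0.3055, -0.3284], [-0.2526, 0.9478, 0.1944], [0.3706, -0.0908, 0.9243]]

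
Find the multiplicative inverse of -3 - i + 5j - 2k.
-0.0769 + 0.0256i - 0.1282j + 0.0513k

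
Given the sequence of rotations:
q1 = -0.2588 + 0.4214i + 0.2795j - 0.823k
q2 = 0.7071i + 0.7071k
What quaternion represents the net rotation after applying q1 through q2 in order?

q2 · q1 = 0.284 - 0.3806i + 0.8799j + 0.0146k
0.284 - 0.3806i + 0.8799j + 0.0146k


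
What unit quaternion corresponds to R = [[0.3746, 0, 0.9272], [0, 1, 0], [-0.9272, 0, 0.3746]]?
0.829 + 0.5592j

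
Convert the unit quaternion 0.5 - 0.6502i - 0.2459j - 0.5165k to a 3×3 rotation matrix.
[[0.3455, 0.8363, 0.4258], [-0.1967, -0.3791, 0.9042], [0.9176, -0.3962, 0.0335]]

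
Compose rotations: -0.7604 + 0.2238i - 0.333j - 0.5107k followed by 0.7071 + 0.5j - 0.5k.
-0.6265 - 0.2636i - 0.7276j - 0.0928k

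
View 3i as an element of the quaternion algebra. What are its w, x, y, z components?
0 + 3i + 0j + 0k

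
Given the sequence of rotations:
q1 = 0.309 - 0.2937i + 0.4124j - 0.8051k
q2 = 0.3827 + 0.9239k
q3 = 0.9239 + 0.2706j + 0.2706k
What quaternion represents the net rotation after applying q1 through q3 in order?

q2 · q1 = 0.8621 - 0.4934i - 0.1135j - 0.0226k
q3 · q2 · q1 = 0.8333 - 0.4313i - 0.0051j + 0.3459k
0.8333 - 0.4313i - 0.0051j + 0.3459k


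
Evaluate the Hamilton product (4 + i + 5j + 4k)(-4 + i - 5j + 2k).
30i - 38j - 18k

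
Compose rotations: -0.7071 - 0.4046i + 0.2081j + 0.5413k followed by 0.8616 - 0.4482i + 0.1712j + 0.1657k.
-0.9159 + 0.0265i + 0.2338j + 0.3252k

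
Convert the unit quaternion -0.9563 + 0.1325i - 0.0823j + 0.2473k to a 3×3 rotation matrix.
[[0.8641, 0.4512, 0.2229], [-0.4948, 0.8426, 0.2127], [-0.0919, -0.2941, 0.9513]]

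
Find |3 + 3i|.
√18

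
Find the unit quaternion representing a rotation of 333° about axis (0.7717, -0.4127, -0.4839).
-0.9724 + 0.1801i - 0.0963j - 0.113k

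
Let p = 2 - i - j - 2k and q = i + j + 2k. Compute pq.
6 + 2i + 2j + 4k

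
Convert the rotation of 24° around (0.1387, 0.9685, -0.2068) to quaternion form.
0.9781 + 0.0288i + 0.2014j - 0.043k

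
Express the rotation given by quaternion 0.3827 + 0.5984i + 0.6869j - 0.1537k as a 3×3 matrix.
[[0.0091, 0.9397, 0.3418], [0.7044, 0.2366, -0.6692], [-0.7097, 0.2469, -0.6598]]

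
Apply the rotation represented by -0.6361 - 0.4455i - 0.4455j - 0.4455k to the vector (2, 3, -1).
(-1.061, 2.716, 2.345)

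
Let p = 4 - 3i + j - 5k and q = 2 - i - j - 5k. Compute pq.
-19 - 20i - 12j - 26k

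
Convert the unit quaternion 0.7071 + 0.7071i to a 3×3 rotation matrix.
[[1, 0, 0], [0, 0, -1], [0, 1, 0]]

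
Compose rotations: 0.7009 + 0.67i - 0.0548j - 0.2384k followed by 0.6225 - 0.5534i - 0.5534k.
0.6752 - 0.0011i - 0.5368j - 0.506k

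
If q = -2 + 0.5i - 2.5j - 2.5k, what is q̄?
-2 - 0.5i + 2.5j + 2.5k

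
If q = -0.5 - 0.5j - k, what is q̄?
-0.5 + 0.5j + k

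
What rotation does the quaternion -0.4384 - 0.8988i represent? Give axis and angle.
axis = (-1, 0, 0), θ = 232°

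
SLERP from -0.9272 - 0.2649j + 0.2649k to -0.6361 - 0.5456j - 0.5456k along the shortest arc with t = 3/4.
-0.7778 - 0.5142j - 0.3614k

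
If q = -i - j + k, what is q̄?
i + j - k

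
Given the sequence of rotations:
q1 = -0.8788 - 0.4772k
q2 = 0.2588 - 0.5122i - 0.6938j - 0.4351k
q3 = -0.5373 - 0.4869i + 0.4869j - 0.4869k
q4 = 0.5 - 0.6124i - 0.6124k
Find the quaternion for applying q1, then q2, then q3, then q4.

q2 · q1 = -0.4351 + 0.7812i + 0.3653j + 0.2589k
q3 · q2 · q1 = 0.5623 + 0.096i - 0.6624j - 0.4855k
q4 · q3 · q2 · q1 = 0.0426 - 0.702i - 0.6873j - 0.1814k
0.0426 - 0.702i - 0.6873j - 0.1814k


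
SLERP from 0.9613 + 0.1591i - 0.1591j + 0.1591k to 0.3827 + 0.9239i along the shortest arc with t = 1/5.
0.9142 + 0.3566i - 0.1362j + 0.1362k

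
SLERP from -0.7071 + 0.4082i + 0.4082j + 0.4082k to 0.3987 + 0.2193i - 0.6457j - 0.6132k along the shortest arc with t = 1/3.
-0.6461 + 0.2084i + 0.5251j + 0.5132k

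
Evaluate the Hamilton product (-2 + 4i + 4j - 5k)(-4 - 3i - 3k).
5 - 22i + 11j + 38k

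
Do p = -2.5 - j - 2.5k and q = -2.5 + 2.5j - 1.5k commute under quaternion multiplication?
No: pq = 5 + 7.75i - 3.75j + 10k ≠ 5 - 7.75i - 3.75j + 10k = qp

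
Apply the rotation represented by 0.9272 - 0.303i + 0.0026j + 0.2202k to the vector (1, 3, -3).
(0.059, 0.876, -4.27)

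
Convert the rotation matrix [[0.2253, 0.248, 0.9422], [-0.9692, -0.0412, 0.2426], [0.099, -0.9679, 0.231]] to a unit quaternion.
0.5948 - 0.5088i + 0.3544j - 0.5116k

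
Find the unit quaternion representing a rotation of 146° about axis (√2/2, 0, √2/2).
0.2924 + 0.6762i + 0.6762k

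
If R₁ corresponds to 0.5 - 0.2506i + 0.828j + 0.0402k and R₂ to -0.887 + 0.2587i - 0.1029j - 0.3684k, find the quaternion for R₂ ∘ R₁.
-0.2787 + 0.6525i - 0.704j - 0.0314k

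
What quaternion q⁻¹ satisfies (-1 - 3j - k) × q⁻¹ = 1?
-0.0909 + 0.2727j + 0.0909k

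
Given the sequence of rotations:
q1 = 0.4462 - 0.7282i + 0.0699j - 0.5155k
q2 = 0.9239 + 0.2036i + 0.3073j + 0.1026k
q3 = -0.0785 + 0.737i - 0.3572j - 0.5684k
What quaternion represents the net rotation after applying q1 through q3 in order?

q2 · q1 = 0.5919 - 0.7475i + 0.2319j - 0.1925k
q3 · q2 · q1 = 0.4779 + 0.6955i + 0.3371j - 0.4174k
0.4779 + 0.6955i + 0.3371j - 0.4174k


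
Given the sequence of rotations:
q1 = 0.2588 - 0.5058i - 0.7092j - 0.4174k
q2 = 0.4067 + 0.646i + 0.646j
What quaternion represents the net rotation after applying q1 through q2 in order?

q2 · q1 = 0.8901 - 0.3082i + 0.1484j - 0.3012k
0.8901 - 0.3082i + 0.1484j - 0.3012k


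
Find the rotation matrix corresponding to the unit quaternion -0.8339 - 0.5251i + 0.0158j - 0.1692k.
[[0.9422, -0.2988, 0.1513], [0.2656, 0.3913, -0.8811], [0.204, 0.8704, 0.448]]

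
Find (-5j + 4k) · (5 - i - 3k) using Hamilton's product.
12 + 15i - 29j + 15k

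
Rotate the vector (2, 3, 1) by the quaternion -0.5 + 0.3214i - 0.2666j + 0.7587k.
(1.929, -3.017, -1.084)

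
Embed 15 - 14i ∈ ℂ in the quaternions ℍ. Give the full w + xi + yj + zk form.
15 - 14i + 0j + 0k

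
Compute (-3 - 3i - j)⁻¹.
-0.1579 + 0.1579i + 0.0526j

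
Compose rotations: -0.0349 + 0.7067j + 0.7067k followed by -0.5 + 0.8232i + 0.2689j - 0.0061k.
-0.1683 + 0.1656i - 0.9445j + 0.2286k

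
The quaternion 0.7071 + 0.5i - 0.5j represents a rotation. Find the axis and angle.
axis = (√2/2, -√2/2, 0), θ = π/2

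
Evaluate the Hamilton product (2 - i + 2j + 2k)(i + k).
-1 + 4i + 3j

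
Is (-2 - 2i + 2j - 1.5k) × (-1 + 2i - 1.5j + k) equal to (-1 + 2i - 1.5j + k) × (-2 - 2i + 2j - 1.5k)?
No: pq = 10.5 - 2.25i - 1.5k ≠ 10.5 - 1.75i + 2j + 0.5k = qp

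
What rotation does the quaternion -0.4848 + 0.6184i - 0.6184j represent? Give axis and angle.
axis = (√2/2, -√2/2, 0), θ = 238°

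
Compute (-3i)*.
3i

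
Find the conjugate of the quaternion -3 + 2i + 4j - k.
-3 - 2i - 4j + k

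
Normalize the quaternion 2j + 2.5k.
0.6247j + 0.7809k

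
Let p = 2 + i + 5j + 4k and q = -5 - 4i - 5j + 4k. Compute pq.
3 + 27i - 55j + 3k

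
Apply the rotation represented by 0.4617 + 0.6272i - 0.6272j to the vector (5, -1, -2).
(3.011, -2.989, 3.464)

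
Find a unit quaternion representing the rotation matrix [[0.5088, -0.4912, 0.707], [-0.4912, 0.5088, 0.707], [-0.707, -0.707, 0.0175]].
0.7133 - 0.4956i + 0.4956j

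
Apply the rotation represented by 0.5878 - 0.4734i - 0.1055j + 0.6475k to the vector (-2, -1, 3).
(-1.828, -0.176, 3.26)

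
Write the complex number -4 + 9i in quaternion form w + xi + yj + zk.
-4 + 9i + 0j + 0k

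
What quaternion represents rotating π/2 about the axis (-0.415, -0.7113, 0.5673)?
0.7071 - 0.2934i - 0.503j + 0.4011k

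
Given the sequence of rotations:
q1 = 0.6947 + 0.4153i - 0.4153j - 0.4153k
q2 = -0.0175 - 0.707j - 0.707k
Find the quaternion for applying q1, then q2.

q2 · q1 = -0.5994 - 0.0073i - 0.7775j - 0.1903k
-0.5994 - 0.0073i - 0.7775j - 0.1903k


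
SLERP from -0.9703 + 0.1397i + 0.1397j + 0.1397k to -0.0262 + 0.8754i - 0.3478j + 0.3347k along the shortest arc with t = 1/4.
-0.8688 + 0.4322i + 0.0012j + 0.2417k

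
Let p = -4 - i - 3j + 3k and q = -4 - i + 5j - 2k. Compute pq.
36 - i - 13j - 12k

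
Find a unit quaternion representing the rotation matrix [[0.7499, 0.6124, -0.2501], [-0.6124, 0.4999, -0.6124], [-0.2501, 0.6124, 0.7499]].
0.866 + 0.3536i - 0.3536k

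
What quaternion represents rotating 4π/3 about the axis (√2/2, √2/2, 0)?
-0.5 + 0.6124i + 0.6124j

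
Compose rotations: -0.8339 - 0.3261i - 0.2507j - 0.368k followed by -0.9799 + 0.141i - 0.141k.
0.8112 + 0.1666i + 0.3435j + 0.4428k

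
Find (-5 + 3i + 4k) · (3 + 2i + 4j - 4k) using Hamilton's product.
-5 - 17i + 44k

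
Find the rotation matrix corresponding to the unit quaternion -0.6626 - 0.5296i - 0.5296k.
[[0.439, -0.7018, 0.561], [0.7018, -0.1219, -0.7018], [0.561, 0.7018, 0.439]]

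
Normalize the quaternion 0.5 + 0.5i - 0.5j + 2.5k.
0.189 + 0.189i - 0.189j + 0.9449k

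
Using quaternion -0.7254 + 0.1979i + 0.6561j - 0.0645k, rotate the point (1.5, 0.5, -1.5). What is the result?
(1.745, 0.683, 1.113)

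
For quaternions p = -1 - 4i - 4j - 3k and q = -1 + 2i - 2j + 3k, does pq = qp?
No: pq = 10 - 16i + 12j + 16k ≠ 10 + 20i - 16k = qp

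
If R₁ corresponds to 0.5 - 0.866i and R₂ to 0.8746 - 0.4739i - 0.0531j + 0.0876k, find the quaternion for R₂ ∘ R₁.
0.0269 - 0.9944i - 0.1024j - 0.0022k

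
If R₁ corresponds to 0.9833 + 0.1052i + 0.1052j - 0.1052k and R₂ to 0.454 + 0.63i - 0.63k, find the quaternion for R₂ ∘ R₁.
0.3139 + 0.7335i + 0.0478j - 0.601k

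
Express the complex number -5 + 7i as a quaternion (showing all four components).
-5 + 7i + 0j + 0k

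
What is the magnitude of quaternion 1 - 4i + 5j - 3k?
√51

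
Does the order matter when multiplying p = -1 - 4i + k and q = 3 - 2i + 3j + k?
Yes: pq = -12 - 13i - j - 10k ≠ -12 - 7i - 5j + 14k = qp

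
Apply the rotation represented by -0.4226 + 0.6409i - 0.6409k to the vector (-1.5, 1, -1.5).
(0.423, -2.268, 0.423)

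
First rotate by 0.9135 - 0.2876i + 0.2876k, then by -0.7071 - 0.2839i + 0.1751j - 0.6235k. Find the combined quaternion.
-0.5483 - 0.0056i + 0.4209j - 0.7226k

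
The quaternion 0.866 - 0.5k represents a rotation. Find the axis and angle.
axis = (0, 0, -1), θ = π/3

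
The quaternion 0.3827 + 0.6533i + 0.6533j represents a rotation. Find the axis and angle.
axis = (√2/2, √2/2, 0), θ = 3π/4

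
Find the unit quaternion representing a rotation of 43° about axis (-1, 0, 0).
0.9304 - 0.3665i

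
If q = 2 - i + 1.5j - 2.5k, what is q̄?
2 + i - 1.5j + 2.5k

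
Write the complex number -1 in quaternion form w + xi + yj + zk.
-1 + 0i + 0j + 0k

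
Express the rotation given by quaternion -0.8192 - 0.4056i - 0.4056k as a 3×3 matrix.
[[0.671, -0.6645, 0.329], [0.6645, 0.342, -0.6645], [0.329, 0.6645, 0.671]]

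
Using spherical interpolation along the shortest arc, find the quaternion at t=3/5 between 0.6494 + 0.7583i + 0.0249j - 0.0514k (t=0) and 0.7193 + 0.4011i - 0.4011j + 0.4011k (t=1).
0.7387 + 0.5832i - 0.2446j + 0.2332k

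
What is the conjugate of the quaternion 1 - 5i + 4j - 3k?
1 + 5i - 4j + 3k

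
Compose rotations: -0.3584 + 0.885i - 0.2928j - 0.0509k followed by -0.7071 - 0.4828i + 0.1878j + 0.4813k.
0.7602 - 0.3214i + 0.5411j - 0.1613k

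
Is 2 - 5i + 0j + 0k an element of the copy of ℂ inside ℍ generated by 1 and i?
Yes. The quaternion 2 - 5i has j- and k-coefficients y = z = 0, so it lies in the complex subalgebra spanned by 1 and i.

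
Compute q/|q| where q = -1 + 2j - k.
-0.4082 + 0.8165j - 0.4082k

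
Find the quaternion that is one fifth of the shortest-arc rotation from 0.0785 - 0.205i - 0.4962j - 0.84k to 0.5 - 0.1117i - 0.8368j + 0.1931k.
0.2 - 0.2109i - 0.6582j - 0.6945k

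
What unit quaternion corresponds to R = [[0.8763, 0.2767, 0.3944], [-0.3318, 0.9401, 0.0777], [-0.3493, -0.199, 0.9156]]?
0.9659 - 0.0716i + 0.1925j - 0.1575k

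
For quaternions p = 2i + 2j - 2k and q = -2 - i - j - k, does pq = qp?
No: pq = 2 - 8i + 4k ≠ 2 - 8j + 4k = qp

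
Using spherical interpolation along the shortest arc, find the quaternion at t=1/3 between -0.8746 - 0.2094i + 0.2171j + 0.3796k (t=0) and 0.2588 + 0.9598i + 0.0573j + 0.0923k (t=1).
-0.7772 - 0.5584i + 0.1425j + 0.2525k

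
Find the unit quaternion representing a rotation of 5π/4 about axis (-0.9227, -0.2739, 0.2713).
-0.3827 - 0.8525i - 0.2531j + 0.2506k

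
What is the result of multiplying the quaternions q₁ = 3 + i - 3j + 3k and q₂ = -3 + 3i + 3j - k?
28j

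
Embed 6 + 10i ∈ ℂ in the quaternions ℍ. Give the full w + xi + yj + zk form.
6 + 10i + 0j + 0k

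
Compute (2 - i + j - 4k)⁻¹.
0.0909 + 0.0455i - 0.0455j + 0.1818k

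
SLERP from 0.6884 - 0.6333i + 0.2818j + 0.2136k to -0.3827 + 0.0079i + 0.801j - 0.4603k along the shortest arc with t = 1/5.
0.7418 - 0.5844i + 0.0309j + 0.3275k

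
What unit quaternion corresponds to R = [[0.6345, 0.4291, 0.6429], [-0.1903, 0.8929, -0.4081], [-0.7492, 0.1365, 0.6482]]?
0.891 + 0.1528i + 0.3906j - 0.1738k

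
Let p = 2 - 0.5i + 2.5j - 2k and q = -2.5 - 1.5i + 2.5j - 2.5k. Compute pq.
-17 - 3i + 0.5j + 2.5k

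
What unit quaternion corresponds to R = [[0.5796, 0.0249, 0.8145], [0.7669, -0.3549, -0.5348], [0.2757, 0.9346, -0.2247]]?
0.5 + 0.7347i + 0.2694j + 0.371k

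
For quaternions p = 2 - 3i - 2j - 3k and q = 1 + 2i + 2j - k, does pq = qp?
No: pq = 9 + 9i - 7j - 7k ≠ 9 - 7i + 11j - 3k = qp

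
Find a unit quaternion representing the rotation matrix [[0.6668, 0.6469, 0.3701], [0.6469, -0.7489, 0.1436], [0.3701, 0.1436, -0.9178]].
0.9129i + 0.3543j + 0.2027k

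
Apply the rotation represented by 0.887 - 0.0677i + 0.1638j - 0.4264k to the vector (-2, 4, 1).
(2.12, 4.046, 0.364)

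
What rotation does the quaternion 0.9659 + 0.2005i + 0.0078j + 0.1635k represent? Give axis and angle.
axis = (0.7746, 0.0301, 0.6317), θ = π/6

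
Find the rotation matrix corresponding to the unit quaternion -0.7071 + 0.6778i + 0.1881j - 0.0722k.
[[0.9188, 0.1529, -0.3639], [0.3571, 0.0707, 0.9314], [0.1681, -0.9857, 0.0104]]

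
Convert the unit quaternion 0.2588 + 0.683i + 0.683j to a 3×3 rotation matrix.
[[0.067, 0.933, 0.3535], [0.933, 0.067, -0.3535], [-0.3535, 0.3535, -0.866]]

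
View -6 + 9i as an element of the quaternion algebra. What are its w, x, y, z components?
-6 + 9i + 0j + 0k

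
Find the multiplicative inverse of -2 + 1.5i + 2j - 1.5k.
-0.16 - 0.12i - 0.16j + 0.12k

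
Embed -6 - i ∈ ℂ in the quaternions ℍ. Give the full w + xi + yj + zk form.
-6 - i + 0j + 0k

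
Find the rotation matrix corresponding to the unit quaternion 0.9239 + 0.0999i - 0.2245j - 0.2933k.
[[0.7271, 0.4971, -0.4734], [-0.5868, 0.808, -0.0529], [0.3562, 0.3163, 0.8792]]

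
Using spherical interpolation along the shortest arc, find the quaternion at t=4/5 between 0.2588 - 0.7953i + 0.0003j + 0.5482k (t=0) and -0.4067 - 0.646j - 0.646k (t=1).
0.4146 - 0.1942i + 0.5582j + 0.692k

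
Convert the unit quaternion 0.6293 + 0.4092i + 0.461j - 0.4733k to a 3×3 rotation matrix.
[[0.1269, 0.973, 0.1929], [-0.2184, 0.2171, -0.9514], [-0.9676, 0.0786, 0.2401]]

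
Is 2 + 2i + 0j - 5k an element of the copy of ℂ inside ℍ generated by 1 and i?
No. The quaternion 2 + 2i - 5k has j-coefficient y = 0 and k-coefficient z = -5, not both zero, so it does not lie in the complex subalgebra spanned by 1 and i.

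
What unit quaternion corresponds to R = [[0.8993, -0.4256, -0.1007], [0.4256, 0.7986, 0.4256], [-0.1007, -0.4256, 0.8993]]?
0.9483 - 0.2244i + 0.2244k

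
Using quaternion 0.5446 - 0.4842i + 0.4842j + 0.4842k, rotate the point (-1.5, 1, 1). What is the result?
(-1.031, 0.971, 1.498)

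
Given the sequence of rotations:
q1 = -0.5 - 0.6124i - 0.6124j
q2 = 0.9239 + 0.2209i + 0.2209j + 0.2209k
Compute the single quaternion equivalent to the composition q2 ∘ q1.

q2 · q1 = -0.1914 - 0.541i - 0.8115j - 0.1105k
-0.1914 - 0.541i - 0.8115j - 0.1105k


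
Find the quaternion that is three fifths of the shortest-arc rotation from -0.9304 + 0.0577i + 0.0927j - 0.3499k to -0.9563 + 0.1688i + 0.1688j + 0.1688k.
-0.9804 + 0.1286i + 0.1432j - 0.0414k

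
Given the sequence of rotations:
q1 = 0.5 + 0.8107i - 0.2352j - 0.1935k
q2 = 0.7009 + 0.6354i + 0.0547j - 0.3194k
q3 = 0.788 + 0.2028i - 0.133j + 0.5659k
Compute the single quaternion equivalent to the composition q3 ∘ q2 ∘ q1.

q2 · q1 = -0.2136 + 0.8002i - 0.2735j - 0.4891k
q3 · q2 · q1 = -0.0902 + 0.8071i + 0.3649j - 0.4553k
-0.0902 + 0.8071i + 0.3649j - 0.4553k


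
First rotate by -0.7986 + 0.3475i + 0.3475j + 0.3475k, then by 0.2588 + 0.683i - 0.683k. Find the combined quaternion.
-0.2067 - 0.2182i - 0.3848j + 0.8727k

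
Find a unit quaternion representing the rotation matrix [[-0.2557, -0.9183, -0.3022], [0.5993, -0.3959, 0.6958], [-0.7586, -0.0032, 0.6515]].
0.5 - 0.3495i + 0.2282j + 0.7588k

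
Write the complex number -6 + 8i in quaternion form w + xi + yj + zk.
-6 + 8i + 0j + 0k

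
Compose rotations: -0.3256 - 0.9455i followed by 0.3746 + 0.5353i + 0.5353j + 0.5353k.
0.3842 - 0.5285i - 0.6804j + 0.3318k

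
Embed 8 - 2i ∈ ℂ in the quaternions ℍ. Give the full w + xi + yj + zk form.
8 - 2i + 0j + 0k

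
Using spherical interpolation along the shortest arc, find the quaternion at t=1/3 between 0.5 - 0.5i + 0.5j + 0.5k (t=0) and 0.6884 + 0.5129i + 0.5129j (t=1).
0.6767 - 0.1708i + 0.6028j + 0.3868k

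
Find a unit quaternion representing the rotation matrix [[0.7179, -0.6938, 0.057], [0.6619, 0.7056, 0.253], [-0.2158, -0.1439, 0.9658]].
0.9205 - 0.1078i + 0.0741j + 0.3682k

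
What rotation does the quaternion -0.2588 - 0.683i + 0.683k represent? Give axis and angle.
axis = (-√2/2, 0, √2/2), θ = 7π/6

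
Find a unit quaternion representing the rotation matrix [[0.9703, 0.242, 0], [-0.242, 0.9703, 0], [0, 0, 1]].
0.9925 - 0.1219k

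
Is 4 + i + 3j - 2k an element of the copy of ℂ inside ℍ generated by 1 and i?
No. The quaternion 4 + i + 3j - 2k has j-coefficient y = 3 and k-coefficient z = -2, not both zero, so it does not lie in the complex subalgebra spanned by 1 and i.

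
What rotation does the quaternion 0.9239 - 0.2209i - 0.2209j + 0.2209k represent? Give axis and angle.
axis = (-√3/3, -√3/3, √3/3), θ = π/4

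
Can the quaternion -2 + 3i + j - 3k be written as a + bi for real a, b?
No. The quaternion -2 + 3i + j - 3k has j-coefficient y = 1 and k-coefficient z = -3, not both zero, so it does not lie in the complex subalgebra spanned by 1 and i.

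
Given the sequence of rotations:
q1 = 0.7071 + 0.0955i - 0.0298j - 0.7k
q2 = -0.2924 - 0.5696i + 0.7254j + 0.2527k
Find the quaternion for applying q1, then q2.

q2 · q1 = 0.0461 - 0.9309i + 0.1471j + 0.3311k
0.0461 - 0.9309i + 0.1471j + 0.3311k


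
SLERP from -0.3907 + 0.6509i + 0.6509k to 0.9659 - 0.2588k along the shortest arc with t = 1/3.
-0.6615 + 0.4777i + 0.5781k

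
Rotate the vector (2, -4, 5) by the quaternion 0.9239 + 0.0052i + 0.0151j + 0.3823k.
(4.399, -1.408, 4.865)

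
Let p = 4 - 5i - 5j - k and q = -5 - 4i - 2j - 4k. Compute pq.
-54 + 27i + j - 21k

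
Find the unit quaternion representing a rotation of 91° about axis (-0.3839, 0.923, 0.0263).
0.7009 - 0.2738i + 0.6583j + 0.0188k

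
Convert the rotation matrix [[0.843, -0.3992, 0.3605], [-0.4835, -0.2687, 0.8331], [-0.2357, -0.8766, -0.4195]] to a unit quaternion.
0.5373 - 0.7955i + 0.2774j - 0.0392k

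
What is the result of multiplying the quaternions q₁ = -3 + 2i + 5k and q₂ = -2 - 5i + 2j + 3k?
1 + i - 37j - 15k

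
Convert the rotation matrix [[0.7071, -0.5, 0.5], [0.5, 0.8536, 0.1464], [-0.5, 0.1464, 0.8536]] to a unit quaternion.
0.9239 + 0.2706j + 0.2706k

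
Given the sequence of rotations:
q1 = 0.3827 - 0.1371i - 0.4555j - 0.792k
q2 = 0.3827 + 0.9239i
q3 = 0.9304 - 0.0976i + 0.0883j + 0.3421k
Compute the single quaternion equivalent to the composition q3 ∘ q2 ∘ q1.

q2 · q1 = 0.2731 + 0.3011i + 0.5574j - 0.7239k
q3 · q2 · q1 = 0.4819 - 0.0011i + 0.5751j - 0.6611k
0.4819 - 0.0011i + 0.5751j - 0.6611k


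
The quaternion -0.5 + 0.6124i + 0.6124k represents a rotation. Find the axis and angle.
axis = (√2/2, 0, √2/2), θ = 4π/3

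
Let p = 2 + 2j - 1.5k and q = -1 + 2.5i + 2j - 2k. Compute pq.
-9 + 4i - 1.75j - 7.5k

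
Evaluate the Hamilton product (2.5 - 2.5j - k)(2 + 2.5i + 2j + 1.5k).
11.5 + 4.5i - 2.5j + 8k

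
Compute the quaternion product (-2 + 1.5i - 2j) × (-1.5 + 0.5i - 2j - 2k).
-1.75 + 0.75i + 10j + 2k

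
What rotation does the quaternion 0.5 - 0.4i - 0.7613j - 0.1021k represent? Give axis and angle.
axis = (-0.4619, -0.8791, -0.1179), θ = 2π/3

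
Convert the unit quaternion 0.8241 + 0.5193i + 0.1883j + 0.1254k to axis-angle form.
axis = (0.9168, 0.3324, 0.2214), θ = 69°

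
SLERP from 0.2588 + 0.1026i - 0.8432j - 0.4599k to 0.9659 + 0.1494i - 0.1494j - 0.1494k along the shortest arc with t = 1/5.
0.4594 + 0.1251i - 0.7649j - 0.4338k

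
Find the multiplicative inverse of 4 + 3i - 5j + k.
0.0784 - 0.0588i + 0.098j - 0.0196k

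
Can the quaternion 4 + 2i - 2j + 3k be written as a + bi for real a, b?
No. The quaternion 4 + 2i - 2j + 3k has j-coefficient y = -2 and k-coefficient z = 3, not both zero, so it does not lie in the complex subalgebra spanned by 1 and i.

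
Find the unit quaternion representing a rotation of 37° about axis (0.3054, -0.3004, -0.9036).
0.9483 + 0.0969i - 0.0953j - 0.2867k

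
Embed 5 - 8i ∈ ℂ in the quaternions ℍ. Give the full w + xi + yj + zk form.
5 - 8i + 0j + 0k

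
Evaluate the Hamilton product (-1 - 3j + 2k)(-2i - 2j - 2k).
-2 + 12i - 2j - 4k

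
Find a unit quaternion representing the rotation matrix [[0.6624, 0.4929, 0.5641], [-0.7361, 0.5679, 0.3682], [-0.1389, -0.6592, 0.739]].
0.8616 - 0.2981i + 0.204j - 0.3566k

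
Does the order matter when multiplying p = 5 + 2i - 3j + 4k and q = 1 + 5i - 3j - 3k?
Yes: pq = -2 + 48i + 8j - 2k ≠ -2 + 6i - 44j - 20k = qp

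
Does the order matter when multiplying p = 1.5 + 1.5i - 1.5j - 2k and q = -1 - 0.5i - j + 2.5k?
Yes: pq = 2.75 - 8i - 2.75j + 3.5k ≠ 2.75 + 3.5i + 2.75j + 8k = qp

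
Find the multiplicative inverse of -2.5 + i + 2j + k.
-0.2041 - 0.0816i - 0.1633j - 0.0816k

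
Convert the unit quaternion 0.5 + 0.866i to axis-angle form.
axis = (1, 0, 0), θ = 2π/3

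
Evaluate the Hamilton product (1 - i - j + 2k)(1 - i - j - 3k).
5 + 3i - 7j - k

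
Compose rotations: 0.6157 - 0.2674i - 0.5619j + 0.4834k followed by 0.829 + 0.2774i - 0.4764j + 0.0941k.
0.2714 - 0.2283i - 0.9184j + 0.1754k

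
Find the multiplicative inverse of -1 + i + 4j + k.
-0.0526 - 0.0526i - 0.2105j - 0.0526k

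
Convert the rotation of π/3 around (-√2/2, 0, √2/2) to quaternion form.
0.866 - 0.3536i + 0.3536k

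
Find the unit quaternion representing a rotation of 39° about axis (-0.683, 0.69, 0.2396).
0.9426 - 0.228i + 0.2303j + 0.08k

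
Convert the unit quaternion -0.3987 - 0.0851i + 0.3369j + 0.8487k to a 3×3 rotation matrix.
[[-0.6676, 0.6194, -0.4131], [-0.7341, -0.4551, 0.504], [0.1242, 0.6397, 0.7585]]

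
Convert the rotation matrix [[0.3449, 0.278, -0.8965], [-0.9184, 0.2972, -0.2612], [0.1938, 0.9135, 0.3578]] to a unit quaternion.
0.7071 + 0.4153i - 0.3855j - 0.423k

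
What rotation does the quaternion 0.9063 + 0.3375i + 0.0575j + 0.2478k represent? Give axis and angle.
axis = (0.7986, 0.1361, 0.5863), θ = 50°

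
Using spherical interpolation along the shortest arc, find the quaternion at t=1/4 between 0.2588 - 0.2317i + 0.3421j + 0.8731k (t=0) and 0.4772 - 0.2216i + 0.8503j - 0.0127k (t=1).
0.3586 - 0.2584i + 0.5409j + 0.7156k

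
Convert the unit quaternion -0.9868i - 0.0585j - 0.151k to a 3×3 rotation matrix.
[[0.9476, 0.1155, 0.298], [0.1155, -0.9932, 0.0177], [0.298, 0.0177, -0.9544]]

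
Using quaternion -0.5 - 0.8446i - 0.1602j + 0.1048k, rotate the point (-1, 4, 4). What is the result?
(0.508, -5.473, 1.669)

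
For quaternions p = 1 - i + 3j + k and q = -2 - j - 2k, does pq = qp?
No: pq = 3 - 3i - 9j - 3k ≠ 3 + 7i - 5j - 5k = qp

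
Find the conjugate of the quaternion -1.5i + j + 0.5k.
1.5i - j - 0.5k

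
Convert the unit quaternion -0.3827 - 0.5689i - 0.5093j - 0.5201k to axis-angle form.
axis = (-0.6158, -0.5513, -0.563), θ = 5π/4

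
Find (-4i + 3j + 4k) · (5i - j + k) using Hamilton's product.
19 + 7i + 24j - 11k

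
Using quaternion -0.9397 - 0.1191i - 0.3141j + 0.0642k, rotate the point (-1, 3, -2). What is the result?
(-1.358, 3.464, -0.392)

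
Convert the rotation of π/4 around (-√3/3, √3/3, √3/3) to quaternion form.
0.9239 - 0.2209i + 0.2209j + 0.2209k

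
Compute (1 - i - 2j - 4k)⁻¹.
0.0455 + 0.0455i + 0.0909j + 0.1818k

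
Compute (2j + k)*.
-2j - k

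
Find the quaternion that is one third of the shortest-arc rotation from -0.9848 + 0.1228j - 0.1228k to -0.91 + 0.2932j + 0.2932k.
-0.9827 + 0.1844j + 0.0174k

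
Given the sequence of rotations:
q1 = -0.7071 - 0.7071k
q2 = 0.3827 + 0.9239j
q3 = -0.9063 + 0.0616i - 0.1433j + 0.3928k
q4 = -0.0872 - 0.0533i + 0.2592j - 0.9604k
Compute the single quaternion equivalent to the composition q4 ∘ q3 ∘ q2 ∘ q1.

q2 · q1 = -0.2706 - 0.6533i - 0.6533j - 0.2706k
q3 · q2 · q1 = 0.2982 + 0.8708i + 0.3909j + 0.0051k
q4 · q3 · q2 · q1 = -0.076 + 0.2849i - 0.7928j - 0.5334k
-0.076 + 0.2849i - 0.7928j - 0.5334k


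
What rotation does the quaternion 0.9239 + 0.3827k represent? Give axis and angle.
axis = (0, 0, 1), θ = π/4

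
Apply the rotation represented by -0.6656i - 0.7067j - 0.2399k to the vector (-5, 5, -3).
(4.315, -5.727, 2.753)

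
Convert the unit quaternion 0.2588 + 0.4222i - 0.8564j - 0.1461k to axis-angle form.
axis = (0.4371, -0.8866, -0.1513), θ = 5π/6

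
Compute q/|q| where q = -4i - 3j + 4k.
-0.6247i - 0.4685j + 0.6247k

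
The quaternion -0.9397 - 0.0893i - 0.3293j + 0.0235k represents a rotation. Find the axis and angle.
axis = (-0.2611, -0.9629, 0.0687), θ = 320°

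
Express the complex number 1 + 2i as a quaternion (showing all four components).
1 + 2i + 0j + 0k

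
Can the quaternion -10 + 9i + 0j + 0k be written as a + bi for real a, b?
Yes. The quaternion -10 + 9i has j- and k-coefficients y = z = 0, so it lies in the complex subalgebra spanned by 1 and i.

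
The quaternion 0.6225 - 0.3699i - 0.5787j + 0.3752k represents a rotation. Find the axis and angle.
axis = (-0.4726, -0.7394, 0.4794), θ = 103°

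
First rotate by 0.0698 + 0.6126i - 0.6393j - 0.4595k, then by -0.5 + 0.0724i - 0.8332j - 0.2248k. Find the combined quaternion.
-0.7152 - 0.0621i + 0.157j + 0.6782k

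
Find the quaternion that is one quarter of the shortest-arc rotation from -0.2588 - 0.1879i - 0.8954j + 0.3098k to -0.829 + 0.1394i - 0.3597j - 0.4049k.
-0.4766 - 0.1134i - 0.8617j + 0.132k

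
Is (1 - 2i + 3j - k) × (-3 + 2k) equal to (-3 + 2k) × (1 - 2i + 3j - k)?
No: pq = -1 + 12i - 5j + 5k ≠ -1 - 13j + 5k = qp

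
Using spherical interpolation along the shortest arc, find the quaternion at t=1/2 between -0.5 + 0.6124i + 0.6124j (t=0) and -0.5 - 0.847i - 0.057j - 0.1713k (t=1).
0.9038i + 0.4146j + 0.1061k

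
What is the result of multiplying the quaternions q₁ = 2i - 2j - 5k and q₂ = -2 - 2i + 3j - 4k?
-10 + 19i + 22j + 12k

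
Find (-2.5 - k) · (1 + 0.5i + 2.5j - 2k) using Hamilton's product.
-4.5 + 1.25i - 6.75j + 4k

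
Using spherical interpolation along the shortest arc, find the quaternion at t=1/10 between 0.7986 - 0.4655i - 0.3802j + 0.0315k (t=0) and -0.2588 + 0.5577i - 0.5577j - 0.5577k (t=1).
0.7975 - 0.5195i - 0.2883j + 0.105k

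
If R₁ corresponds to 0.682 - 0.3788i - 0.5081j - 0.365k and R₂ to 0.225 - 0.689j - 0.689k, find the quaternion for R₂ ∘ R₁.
-0.4481 - 0.1838i - 0.3232j - 0.813k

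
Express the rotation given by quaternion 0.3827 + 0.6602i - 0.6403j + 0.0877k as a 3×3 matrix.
[[0.1646, -0.9126, -0.3743], [-0.7783, 0.1129, -0.6176], [0.6059, 0.393, -0.6917]]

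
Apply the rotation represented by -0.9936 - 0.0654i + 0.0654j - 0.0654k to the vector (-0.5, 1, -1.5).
(-0.448, 1.13, -1.422)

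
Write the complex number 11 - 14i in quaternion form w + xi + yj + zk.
11 - 14i + 0j + 0k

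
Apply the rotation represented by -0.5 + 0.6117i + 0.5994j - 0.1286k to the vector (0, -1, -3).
(1.665, -1.591, 2.167)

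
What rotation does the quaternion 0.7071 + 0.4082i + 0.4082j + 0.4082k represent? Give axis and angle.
axis = (√3/3, √3/3, √3/3), θ = π/2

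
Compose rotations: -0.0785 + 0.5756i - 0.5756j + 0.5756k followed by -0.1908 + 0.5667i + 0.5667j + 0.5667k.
-0.3112 + 0.4981i + 0.0653j - 0.8067k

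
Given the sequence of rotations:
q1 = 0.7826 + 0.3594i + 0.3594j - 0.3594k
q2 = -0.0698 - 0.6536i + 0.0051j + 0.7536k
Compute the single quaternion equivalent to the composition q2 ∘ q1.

q2 · q1 = 0.4493 - 0.8093i + 0.0148j + 0.3781k
0.4493 - 0.8093i + 0.0148j + 0.3781k


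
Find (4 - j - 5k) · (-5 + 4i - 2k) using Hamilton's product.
-30 + 18i - 15j + 21k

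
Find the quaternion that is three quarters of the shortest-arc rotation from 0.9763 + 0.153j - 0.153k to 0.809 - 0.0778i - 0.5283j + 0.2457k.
0.9125 - 0.0615i - 0.3749j + 0.1515k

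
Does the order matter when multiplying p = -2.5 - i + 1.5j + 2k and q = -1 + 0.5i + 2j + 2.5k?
Yes: pq = -5 - 0.5i - 3j - 11k ≠ -5 - 10j - 5.5k = qp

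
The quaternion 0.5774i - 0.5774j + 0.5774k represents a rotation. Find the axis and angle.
axis = (√3/3, -√3/3, √3/3), θ = π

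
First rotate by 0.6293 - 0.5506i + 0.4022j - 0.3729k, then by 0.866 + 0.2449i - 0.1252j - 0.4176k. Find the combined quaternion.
0.5744 - 0.1081i + 0.5908j - 0.5562k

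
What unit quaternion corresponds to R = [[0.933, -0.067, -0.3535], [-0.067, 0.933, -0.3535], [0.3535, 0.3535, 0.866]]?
0.9659 + 0.183i - 0.183j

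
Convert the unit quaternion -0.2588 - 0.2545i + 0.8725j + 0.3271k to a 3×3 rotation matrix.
[[-0.7365, -0.2748, -0.6181], [-0.6134, 0.6565, 0.4391], [0.2851, 0.7025, -0.6521]]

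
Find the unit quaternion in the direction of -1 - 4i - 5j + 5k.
-0.1222 - 0.4887i - 0.6108j + 0.6108k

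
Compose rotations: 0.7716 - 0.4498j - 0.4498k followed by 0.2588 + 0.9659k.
0.6342 + 0.4345i - 0.1164j + 0.6289k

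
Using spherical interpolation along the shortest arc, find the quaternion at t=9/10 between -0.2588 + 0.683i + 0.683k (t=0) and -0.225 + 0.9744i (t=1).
-0.2349 + 0.9691i + 0.0753k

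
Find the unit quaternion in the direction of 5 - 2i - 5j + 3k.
0.6299 - 0.252i - 0.6299j + 0.378k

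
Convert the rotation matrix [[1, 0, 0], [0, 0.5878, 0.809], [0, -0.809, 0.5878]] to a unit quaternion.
0.891 - 0.454i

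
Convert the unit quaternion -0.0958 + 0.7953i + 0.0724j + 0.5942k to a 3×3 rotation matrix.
[[0.2834, 0.229, 0.9313], [0.0013, -0.9712, 0.2384], [0.959, -0.0663, -0.2755]]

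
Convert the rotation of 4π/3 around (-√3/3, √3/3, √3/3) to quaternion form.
-0.5 - 0.5i + 0.5j + 0.5k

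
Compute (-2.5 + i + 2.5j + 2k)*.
-2.5 - i - 2.5j - 2k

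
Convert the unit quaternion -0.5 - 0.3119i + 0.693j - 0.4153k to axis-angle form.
axis = (-0.3601, 0.8002, -0.4795), θ = 4π/3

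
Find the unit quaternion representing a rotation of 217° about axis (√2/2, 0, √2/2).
-0.3173 + 0.6706i + 0.6706k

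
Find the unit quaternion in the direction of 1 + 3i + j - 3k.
0.2236 + 0.6708i + 0.2236j - 0.6708k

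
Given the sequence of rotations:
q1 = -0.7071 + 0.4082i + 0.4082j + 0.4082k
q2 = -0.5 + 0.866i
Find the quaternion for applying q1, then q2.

q2 · q1 = -0.8164i - 0.5576j + 0.1494k
-0.8164i - 0.5576j + 0.1494k


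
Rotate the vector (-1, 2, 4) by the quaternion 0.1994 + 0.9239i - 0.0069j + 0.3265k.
(1.33, -3.45, -2.707)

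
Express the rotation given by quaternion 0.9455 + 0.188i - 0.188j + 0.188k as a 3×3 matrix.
[[0.8586, -0.4262, -0.2848], [0.2848, 0.8586, -0.4262], [0.4262, 0.2848, 0.8586]]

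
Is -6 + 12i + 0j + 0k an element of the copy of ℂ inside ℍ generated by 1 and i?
Yes. The quaternion -6 + 12i has j- and k-coefficients y = z = 0, so it lies in the complex subalgebra spanned by 1 and i.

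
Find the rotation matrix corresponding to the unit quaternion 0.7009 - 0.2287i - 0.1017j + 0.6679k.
[[0.0871, -0.8897, -0.4481], [0.9828, 0.0032, 0.1847], [-0.1629, -0.4564, 0.8747]]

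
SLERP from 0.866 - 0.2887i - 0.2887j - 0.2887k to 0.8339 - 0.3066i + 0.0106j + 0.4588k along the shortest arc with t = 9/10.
0.8651 - 0.3147i - 0.0227j + 0.39k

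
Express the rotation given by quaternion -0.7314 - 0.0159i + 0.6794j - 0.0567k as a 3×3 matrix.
[[0.0704, -0.1045, -0.992], [0.0613, 0.9931, -0.1003], [0.9956, -0.0538, 0.0763]]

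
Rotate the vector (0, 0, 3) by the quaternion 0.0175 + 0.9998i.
(0, -0.105, -2.998)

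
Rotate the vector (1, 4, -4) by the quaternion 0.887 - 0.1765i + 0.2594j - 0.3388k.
(0.355, 1.591, -5.509)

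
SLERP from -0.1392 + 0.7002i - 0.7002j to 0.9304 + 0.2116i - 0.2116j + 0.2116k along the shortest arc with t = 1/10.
-0.0026 + 0.7068i - 0.7068j + 0.03k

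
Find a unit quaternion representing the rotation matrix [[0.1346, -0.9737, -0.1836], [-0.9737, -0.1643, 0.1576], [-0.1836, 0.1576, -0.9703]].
0.7532i - 0.6464j - 0.1219k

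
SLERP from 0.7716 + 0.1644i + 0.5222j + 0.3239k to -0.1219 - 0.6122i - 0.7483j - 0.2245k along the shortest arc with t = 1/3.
0.597 + 0.3455i + 0.6519j + 0.3151k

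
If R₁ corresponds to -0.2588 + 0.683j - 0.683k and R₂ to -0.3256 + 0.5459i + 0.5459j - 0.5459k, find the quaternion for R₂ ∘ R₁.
-0.6614 - 0.1413i + 0.0092j + 0.7365k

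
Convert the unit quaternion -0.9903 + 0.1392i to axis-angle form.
axis = (1, 0, 0), θ = 344°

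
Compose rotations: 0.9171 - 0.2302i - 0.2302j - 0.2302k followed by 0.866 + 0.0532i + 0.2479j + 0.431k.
0.9627 - 0.1084i - 0.059j + 0.2407k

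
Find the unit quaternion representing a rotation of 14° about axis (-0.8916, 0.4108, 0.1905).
0.9925 - 0.1087i + 0.0501j + 0.0232k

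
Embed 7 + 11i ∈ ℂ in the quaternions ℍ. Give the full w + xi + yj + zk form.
7 + 11i + 0j + 0k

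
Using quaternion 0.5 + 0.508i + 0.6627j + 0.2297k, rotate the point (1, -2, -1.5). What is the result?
(-2.215, 0.452, -1.463)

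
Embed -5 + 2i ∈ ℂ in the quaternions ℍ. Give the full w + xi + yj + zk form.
-5 + 2i + 0j + 0k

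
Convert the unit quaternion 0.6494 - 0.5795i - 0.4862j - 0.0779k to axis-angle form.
axis = (-0.7621, -0.6394, -0.1024), θ = 99°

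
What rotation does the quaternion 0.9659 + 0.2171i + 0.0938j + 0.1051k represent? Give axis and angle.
axis = (0.8389, 0.3624, 0.4061), θ = π/6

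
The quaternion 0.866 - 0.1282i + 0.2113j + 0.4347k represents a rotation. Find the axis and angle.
axis = (-0.2564, 0.4226, 0.8693), θ = π/3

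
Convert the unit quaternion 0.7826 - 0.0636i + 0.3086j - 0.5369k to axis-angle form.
axis = (-0.1022, 0.4957, -0.8625), θ = 77°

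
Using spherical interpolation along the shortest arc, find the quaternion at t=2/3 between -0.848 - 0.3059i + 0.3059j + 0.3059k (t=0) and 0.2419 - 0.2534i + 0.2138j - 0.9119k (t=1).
-0.5449 + 0.0672i - 0.0365j + 0.835k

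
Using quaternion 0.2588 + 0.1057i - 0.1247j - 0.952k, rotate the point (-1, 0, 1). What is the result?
(0.578, 0.702, 1.083)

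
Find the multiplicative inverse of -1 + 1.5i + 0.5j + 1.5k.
-0.1739 - 0.2609i - 0.087j - 0.2609k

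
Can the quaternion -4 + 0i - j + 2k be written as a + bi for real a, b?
No. The quaternion -4 - j + 2k has j-coefficient y = -1 and k-coefficient z = 2, not both zero, so it does not lie in the complex subalgebra spanned by 1 and i.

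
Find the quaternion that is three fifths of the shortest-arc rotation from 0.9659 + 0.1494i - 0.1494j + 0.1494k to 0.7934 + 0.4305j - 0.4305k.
0.9505 + 0.0668i + 0.2145j - 0.2145k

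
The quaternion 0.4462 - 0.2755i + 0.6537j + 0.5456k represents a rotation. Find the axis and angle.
axis = (-0.3078, 0.7304, 0.6097), θ = 127°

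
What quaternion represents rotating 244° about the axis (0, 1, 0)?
-0.5299 + 0.848j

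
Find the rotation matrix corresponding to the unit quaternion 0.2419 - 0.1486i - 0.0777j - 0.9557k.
[[-0.8388, 0.4855, 0.2464], [-0.4393, -0.8709, 0.2204], [0.3216, 0.0766, 0.9438]]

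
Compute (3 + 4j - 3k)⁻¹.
0.0882 - 0.1176j + 0.0882k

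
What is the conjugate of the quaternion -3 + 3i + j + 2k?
-3 - 3i - j - 2k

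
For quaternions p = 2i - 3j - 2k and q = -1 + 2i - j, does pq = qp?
No: pq = -7 - 4i - j + 6k ≠ -7 + 7j - 2k = qp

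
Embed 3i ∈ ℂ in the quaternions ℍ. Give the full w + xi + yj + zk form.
0 + 3i + 0j + 0k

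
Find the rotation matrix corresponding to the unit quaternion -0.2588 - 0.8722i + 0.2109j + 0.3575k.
[[0.6554, -0.1829, -0.7328], [-0.5529, -0.7771, -0.3007], [-0.5145, 0.6022, -0.6104]]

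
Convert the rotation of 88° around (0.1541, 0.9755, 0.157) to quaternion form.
0.7193 + 0.107i + 0.6776j + 0.1091k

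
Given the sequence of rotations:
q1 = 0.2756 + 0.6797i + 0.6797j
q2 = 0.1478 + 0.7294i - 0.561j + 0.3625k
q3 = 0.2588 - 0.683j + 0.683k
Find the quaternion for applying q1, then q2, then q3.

q2 · q1 = -0.0737 + 0.0551i + 0.1922j + 0.977k
q3 · q2 · q1 = -0.5551 - 0.7843i + 0.1377j + 0.2401k
-0.5551 - 0.7843i + 0.1377j + 0.2401k


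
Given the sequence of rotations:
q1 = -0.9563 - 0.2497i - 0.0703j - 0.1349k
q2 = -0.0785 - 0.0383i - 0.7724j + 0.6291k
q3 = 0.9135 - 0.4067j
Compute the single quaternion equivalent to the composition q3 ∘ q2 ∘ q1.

q2 · q1 = 0.0961 + 0.2047i + 0.5819j - 0.7812k
q3 · q2 · q1 = 0.3244 + 0.5047i + 0.4925j - 0.6304k
0.3244 + 0.5047i + 0.4925j - 0.6304k


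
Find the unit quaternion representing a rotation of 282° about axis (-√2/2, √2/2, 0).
-0.7771 - 0.445i + 0.445j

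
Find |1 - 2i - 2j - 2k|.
√13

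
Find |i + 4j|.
√17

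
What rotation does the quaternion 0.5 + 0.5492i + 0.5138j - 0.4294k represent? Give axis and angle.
axis = (0.6342, 0.5933, -0.4958), θ = 2π/3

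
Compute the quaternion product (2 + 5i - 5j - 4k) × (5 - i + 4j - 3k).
23 + 54i + 2j - 11k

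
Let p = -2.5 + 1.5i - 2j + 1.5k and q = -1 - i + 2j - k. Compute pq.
9.5 - 3j + 2k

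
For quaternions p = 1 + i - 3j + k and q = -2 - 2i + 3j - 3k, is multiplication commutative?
No: pq = 12 + 2i + 10j - 8k ≠ 12 - 10i + 8j - 2k = qp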